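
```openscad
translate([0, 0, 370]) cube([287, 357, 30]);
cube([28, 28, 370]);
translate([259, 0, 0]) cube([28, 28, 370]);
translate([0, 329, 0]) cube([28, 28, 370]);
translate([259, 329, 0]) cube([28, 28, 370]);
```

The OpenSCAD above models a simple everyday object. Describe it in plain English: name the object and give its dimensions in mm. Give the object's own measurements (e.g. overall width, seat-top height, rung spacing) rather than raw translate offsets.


A four-legged stool. The seat is a 287×357×30 mm slab whose top surface is at z = 400 mm; four square legs, each 28×28 mm in cross-section, run from the floor (z = 0) to the underside of the seat, each flush with a corner of the seat.


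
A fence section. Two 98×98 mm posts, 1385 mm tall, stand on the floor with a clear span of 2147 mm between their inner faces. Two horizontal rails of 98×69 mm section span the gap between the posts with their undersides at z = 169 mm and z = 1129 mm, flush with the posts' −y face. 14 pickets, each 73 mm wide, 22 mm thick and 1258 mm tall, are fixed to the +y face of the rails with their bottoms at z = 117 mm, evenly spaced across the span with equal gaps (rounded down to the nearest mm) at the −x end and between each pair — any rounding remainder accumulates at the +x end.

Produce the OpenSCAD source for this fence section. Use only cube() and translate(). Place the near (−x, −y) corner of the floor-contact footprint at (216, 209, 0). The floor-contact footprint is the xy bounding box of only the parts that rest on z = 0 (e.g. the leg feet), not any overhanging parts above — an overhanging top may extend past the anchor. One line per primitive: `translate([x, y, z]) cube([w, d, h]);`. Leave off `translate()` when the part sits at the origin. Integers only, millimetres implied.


translate([216, 209, 0]) cube([98, 98, 1385]);
translate([2461, 209, 0]) cube([98, 98, 1385]);
translate([314, 209, 169]) cube([2147, 98, 69]);
translate([314, 209, 1129]) cube([2147, 98, 69]);
translate([389, 307, 117]) cube([73, 22, 1258]);
translate([537, 307, 117]) cube([73, 22, 1258]);
translate([685, 307, 117]) cube([73, 22, 1258]);
translate([833, 307, 117]) cube([73, 22, 1258]);
translate([981, 307, 117]) cube([73, 22, 1258]);
translate([1129, 307, 117]) cube([73, 22, 1258]);
translate([1277, 307, 117]) cube([73, 22, 1258]);
translate([1425, 307, 117]) cube([73, 22, 1258]);
translate([1573, 307, 117]) cube([73, 22, 1258]);
translate([1721, 307, 117]) cube([73, 22, 1258]);
translate([1869, 307, 117]) cube([73, 22, 1258]);
translate([2017, 307, 117]) cube([73, 22, 1258]);
translate([2165, 307, 117]) cube([73, 22, 1258]);
translate([2313, 307, 117]) cube([73, 22, 1258]);


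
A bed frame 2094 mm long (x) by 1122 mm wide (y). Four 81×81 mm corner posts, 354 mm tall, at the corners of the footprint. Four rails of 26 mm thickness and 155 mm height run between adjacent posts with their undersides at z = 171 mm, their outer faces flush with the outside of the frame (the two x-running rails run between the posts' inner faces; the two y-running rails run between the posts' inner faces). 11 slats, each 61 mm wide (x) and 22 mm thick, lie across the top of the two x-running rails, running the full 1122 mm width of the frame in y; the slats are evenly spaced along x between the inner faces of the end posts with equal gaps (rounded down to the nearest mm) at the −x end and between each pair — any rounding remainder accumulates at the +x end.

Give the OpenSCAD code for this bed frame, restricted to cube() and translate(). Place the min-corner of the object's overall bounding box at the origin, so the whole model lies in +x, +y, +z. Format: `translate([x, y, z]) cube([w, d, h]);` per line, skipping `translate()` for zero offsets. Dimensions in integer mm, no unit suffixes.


cube([81, 81, 354]);
translate([0, 1041, 0]) cube([81, 81, 354]);
translate([2013, 0, 0]) cube([81, 81, 354]);
translate([2013, 1041, 0]) cube([81, 81, 354]);
translate([81, 0, 171]) cube([1932, 26, 155]);
translate([81, 1096, 171]) cube([1932, 26, 155]);
translate([0, 81, 171]) cube([26, 960, 155]);
translate([2068, 81, 171]) cube([26, 960, 155]);
translate([186, 0, 326]) cube([61, 1122, 22]);
translate([352, 0, 326]) cube([61, 1122, 22]);
translate([518, 0, 326]) cube([61, 1122, 22]);
translate([684, 0, 326]) cube([61, 1122, 22]);
translate([850, 0, 326]) cube([61, 1122, 22]);
translate([1016, 0, 326]) cube([61, 1122, 22]);
translate([1182, 0, 326]) cube([61, 1122, 22]);
translate([1348, 0, 326]) cube([61, 1122, 22]);
translate([1514, 0, 326]) cube([61, 1122, 22]);
translate([1680, 0, 326]) cube([61, 1122, 22]);
translate([1846, 0, 326]) cube([61, 1122, 22]);


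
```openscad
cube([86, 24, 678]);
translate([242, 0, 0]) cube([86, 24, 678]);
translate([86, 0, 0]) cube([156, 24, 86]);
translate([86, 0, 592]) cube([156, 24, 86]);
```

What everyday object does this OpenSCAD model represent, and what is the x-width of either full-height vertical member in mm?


A picture frame. The border width is 86 mm.

Four thin pieces enclosing a rectangular opening — a picture frame. The two full-height stiles are 678 mm tall; the top rail sits at z = 592 and is 86 mm tall, so the border above the opening is 678 − 592 = 86 mm, matching the stile x-width.


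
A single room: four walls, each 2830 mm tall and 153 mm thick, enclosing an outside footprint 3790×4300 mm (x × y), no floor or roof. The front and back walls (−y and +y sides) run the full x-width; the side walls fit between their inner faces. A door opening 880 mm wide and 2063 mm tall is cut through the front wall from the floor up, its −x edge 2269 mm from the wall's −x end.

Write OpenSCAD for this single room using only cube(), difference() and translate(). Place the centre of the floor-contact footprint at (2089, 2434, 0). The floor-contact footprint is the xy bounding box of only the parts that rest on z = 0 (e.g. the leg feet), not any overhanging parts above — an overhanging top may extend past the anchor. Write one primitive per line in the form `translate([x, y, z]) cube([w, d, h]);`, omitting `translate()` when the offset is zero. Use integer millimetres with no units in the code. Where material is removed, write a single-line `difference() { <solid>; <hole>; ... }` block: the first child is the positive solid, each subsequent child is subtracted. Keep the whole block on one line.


difference() { translate([194, 284, 0]) cube([3790, 153, 2830]); translate([2463, 284, 0]) cube([880, 153, 2063]); }
translate([194, 4431, 0]) cube([3790, 153, 2830]);
translate([194, 437, 0]) cube([153, 3994, 2830]);
translate([3831, 437, 0]) cube([153, 3994, 2830]);


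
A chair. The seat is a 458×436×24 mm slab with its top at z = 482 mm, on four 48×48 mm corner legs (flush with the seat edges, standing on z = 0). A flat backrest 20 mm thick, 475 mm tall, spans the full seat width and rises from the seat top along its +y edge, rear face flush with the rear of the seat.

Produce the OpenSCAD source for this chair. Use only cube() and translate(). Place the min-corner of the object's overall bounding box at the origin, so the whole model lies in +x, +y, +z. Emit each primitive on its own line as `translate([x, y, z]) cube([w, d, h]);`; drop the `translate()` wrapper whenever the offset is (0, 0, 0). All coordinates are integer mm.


translate([0, 0, 458]) cube([458, 436, 24]);
cube([48, 48, 458]);
translate([410, 0, 0]) cube([48, 48, 458]);
translate([0, 388, 0]) cube([48, 48, 458]);
translate([410, 388, 0]) cube([48, 48, 458]);
translate([0, 416, 482]) cube([458, 20, 475]);


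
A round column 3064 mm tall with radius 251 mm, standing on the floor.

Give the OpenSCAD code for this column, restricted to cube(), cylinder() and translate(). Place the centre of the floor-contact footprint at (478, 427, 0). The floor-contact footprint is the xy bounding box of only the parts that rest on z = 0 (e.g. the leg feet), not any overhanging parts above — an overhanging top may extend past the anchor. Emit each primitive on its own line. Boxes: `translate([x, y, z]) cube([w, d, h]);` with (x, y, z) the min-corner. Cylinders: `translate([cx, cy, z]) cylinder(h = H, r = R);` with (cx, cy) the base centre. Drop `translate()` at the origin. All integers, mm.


translate([478, 427, 0]) cylinder(h = 3064, r = 251);


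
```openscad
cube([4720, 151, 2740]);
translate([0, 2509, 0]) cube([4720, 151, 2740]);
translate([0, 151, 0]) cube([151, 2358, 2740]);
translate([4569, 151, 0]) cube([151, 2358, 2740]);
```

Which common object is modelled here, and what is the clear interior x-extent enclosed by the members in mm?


A house (or room) frame. The interior width is 4418 mm.

Four 2740 mm walls enclosing a rectangle with no floor or roof — a room or house frame. Outside width is 4720 mm and wall thickness is 151 mm, so the interior width is 4720 − 2 × 151 = 4418 mm.


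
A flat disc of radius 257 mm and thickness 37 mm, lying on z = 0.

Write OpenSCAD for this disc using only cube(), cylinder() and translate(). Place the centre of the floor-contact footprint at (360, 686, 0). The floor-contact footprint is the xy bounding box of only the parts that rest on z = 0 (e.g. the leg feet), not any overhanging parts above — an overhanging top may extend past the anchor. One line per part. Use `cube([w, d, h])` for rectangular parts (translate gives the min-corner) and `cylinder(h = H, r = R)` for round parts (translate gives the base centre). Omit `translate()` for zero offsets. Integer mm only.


translate([360, 686, 0]) cylinder(h = 37, r = 257);


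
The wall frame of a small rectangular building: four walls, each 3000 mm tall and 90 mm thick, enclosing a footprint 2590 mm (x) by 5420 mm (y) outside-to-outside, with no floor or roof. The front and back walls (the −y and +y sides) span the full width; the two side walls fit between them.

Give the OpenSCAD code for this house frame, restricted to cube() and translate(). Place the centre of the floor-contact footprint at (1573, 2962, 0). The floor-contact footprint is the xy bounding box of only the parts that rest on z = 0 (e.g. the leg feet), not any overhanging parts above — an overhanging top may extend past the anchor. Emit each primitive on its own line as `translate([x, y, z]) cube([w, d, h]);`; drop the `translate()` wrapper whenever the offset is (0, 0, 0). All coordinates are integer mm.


translate([278, 252, 0]) cube([2590, 90, 3000]);
translate([278, 5582, 0]) cube([2590, 90, 3000]);
translate([278, 342, 0]) cube([90, 5240, 3000]);
translate([2778, 342, 0]) cube([90, 5240, 3000]);


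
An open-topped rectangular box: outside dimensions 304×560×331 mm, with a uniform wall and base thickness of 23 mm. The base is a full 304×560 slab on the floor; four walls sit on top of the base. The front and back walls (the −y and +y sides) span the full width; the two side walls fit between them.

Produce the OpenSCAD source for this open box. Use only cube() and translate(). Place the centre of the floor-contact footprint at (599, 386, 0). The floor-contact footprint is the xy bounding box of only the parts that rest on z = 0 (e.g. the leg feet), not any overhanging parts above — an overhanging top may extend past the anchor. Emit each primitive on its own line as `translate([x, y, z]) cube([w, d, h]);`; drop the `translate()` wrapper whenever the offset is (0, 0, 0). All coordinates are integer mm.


translate([447, 106, 0]) cube([304, 560, 23]);
translate([447, 106, 23]) cube([304, 23, 308]);
translate([447, 643, 23]) cube([304, 23, 308]);
translate([447, 129, 23]) cube([23, 514, 308]);
translate([728, 129, 23]) cube([23, 514, 308]);


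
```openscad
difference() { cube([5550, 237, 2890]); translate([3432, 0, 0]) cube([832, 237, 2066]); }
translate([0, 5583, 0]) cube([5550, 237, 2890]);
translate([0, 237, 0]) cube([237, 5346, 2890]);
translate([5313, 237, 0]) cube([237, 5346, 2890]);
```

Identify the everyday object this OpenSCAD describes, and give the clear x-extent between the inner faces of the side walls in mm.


A single room. The interior width is 5076 mm.

Four walls enclosing a rectangle with a door in the front wall — a room. Outside width 5550 minus two 237 mm walls gives 5076 mm.


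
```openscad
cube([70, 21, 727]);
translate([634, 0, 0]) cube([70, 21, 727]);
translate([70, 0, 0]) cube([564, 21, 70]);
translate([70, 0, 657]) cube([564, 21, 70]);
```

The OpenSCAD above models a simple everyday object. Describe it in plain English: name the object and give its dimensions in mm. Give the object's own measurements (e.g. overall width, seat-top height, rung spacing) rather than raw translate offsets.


A rectangular picture frame lying in the x–z plane (depth along y). The opening is 564 mm wide (x) by 587 mm tall (z), surrounded by a border 70 mm wide on all four sides. The frame is 21 mm deep and is made of two full-height vertical stiles with two horizontal rails fitted between them.


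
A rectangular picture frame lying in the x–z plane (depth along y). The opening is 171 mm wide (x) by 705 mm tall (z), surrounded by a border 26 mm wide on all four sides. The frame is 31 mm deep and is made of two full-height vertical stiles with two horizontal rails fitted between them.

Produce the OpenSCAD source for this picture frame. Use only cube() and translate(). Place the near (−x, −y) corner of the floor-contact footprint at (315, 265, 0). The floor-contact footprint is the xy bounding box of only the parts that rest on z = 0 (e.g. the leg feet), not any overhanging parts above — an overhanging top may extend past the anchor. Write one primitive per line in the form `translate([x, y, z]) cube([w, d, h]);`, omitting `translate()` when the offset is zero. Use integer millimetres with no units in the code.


translate([315, 265, 0]) cube([26, 31, 757]);
translate([512, 265, 0]) cube([26, 31, 757]);
translate([341, 265, 0]) cube([171, 31, 26]);
translate([341, 265, 731]) cube([171, 31, 26]);


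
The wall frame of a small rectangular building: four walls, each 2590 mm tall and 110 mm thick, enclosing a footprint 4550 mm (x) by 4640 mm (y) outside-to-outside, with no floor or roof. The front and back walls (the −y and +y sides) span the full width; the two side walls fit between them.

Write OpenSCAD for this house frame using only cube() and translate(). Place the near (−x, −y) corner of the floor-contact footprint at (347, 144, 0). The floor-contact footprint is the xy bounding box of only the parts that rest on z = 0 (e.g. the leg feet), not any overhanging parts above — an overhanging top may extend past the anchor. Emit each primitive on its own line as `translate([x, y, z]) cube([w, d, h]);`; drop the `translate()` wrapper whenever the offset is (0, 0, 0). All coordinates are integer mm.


translate([347, 144, 0]) cube([4550, 110, 2590]);
translate([347, 4674, 0]) cube([4550, 110, 2590]);
translate([347, 254, 0]) cube([110, 4420, 2590]);
translate([4787, 254, 0]) cube([110, 4420, 2590]);


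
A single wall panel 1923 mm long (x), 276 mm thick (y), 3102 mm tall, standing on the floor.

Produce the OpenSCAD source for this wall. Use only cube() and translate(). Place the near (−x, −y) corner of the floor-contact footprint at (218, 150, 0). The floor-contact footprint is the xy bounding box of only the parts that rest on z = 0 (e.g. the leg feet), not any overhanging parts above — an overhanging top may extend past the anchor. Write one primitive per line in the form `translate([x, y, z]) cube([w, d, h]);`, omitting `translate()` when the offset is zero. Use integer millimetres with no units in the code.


translate([218, 150, 0]) cube([1923, 276, 3102]);


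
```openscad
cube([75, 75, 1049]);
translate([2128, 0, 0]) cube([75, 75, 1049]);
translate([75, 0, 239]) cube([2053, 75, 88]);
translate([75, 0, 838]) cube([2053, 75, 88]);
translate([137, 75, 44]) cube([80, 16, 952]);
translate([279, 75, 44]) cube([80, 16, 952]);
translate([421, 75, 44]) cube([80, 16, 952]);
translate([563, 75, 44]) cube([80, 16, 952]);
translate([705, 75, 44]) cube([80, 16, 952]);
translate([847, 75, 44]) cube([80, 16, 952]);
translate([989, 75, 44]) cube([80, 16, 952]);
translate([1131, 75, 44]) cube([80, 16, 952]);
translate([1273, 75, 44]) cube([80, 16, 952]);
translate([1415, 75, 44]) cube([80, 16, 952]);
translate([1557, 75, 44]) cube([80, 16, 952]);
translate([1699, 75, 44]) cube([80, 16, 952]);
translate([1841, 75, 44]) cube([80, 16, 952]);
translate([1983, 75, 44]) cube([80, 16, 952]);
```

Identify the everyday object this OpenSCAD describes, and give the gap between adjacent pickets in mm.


A fence section. The picket gap is 62 mm.

Two posts, two rails, 14 pickets — a fence section. Span 2053 mm holds 14 pickets of 80 mm with 15 equal gaps: ⌊(2053 − 14·80) / 15⌋ = 62 mm.


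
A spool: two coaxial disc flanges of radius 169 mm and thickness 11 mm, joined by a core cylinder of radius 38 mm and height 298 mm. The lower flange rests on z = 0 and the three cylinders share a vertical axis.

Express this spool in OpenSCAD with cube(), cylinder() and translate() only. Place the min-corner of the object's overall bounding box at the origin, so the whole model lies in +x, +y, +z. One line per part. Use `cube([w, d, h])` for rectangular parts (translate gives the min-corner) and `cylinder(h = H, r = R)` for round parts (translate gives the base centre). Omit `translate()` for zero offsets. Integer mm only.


translate([169, 169, 0]) cylinder(h = 11, r = 169);
translate([169, 169, 11]) cylinder(h = 298, r = 38);
translate([169, 169, 309]) cylinder(h = 11, r = 169);


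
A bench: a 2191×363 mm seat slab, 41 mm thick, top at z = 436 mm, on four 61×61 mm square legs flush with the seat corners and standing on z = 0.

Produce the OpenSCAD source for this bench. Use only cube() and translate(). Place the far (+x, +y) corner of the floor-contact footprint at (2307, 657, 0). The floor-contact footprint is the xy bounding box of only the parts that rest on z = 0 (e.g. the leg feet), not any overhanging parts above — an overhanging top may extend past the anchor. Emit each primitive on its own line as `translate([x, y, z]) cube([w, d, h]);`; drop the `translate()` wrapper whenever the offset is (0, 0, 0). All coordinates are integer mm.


// leg_h = 436 − 41 = 395
translate([116, 294, 395]) cube([2191, 363, 41]);
translate([116, 294, 0]) cube([61, 61, 395]);
translate([116, 596, 0]) cube([61, 61, 395]);
translate([2246, 294, 0]) cube([61, 61, 395]);
translate([2246, 596, 0]) cube([61, 61, 395]);


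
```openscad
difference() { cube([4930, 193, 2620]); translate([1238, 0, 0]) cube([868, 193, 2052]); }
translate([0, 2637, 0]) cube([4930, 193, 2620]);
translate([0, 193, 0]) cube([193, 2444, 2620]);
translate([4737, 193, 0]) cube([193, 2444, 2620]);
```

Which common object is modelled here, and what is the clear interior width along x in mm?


A single room. The interior width is 4544 mm.

Four walls enclosing a rectangle with a door in the front wall — a room. Outside width 4930 minus two 193 mm walls gives 4544 mm.


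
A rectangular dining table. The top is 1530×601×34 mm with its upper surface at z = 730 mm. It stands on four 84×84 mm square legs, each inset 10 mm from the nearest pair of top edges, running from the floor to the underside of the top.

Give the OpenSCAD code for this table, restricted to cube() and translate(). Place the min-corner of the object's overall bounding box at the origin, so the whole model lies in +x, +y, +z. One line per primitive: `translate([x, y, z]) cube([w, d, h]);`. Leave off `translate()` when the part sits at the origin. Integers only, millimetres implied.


// leg_h = 730 - 34 = 696
translate([0, 0, 696]) cube([1530, 601, 34]);
translate([10, 10, 0]) cube([84, 84, 696]);
translate([1436, 10, 0]) cube([84, 84, 696]);
translate([10, 507, 0]) cube([84, 84, 696]);
translate([1436, 507, 0]) cube([84, 84, 696]);


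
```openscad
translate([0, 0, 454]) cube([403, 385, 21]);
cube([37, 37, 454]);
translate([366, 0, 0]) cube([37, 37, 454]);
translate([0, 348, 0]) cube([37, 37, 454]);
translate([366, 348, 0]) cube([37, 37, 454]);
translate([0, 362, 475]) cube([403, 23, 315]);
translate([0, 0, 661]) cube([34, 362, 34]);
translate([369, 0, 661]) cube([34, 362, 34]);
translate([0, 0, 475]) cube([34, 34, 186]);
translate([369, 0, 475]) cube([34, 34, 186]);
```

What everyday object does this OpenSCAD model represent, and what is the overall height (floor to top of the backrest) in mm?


A chair. The overall height is 790 mm.

A slab on four corner posts with a tall panel at the back — a chair. The seat slab sits at z = 454 with thickness 21, and the 315 mm backrest starts at the seat top, so the overall height is 454 + 21 + 315 = 790 mm.


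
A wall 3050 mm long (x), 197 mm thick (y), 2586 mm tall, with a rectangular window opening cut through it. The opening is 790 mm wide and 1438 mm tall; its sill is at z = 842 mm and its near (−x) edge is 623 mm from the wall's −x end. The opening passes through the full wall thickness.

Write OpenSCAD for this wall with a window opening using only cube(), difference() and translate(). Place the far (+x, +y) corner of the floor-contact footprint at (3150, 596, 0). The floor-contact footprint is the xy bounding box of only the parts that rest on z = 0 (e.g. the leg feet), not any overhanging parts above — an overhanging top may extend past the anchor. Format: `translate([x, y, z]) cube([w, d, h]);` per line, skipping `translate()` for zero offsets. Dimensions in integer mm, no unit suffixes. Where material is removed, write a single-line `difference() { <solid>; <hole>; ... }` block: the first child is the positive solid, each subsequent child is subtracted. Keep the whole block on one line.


difference() { translate([100, 399, 0]) cube([3050, 197, 2586]); translate([723, 399, 842]) cube([790, 197, 1438]); }


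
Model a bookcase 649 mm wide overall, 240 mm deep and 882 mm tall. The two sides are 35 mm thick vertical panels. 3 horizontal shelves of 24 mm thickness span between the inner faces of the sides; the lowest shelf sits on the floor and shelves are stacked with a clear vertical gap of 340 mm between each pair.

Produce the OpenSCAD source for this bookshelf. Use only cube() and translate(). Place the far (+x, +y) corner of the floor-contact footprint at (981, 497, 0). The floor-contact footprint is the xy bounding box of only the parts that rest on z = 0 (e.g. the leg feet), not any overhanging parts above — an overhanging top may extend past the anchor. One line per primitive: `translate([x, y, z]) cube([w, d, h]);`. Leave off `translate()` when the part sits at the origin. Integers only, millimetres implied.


translate([332, 257, 0]) cube([35, 240, 882]);
translate([946, 257, 0]) cube([35, 240, 882]);
translate([367, 257, 0]) cube([579, 240, 24]);
translate([367, 257, 364]) cube([579, 240, 24]);
translate([367, 257, 728]) cube([579, 240, 24]);


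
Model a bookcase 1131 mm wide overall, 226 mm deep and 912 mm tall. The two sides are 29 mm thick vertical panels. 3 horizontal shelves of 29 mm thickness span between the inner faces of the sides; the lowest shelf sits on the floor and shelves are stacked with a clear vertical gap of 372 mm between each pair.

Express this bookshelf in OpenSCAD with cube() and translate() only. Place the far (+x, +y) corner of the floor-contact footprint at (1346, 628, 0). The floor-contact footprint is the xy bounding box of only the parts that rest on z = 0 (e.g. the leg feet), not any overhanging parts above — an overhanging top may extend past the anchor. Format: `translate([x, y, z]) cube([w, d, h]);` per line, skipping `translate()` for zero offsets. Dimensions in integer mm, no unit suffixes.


translate([215, 402, 0]) cube([29, 226, 912]);
translate([1317, 402, 0]) cube([29, 226, 912]);
translate([244, 402, 0]) cube([1073, 226, 29]);
translate([244, 402, 401]) cube([1073, 226, 29]);
translate([244, 402, 802]) cube([1073, 226, 29]);


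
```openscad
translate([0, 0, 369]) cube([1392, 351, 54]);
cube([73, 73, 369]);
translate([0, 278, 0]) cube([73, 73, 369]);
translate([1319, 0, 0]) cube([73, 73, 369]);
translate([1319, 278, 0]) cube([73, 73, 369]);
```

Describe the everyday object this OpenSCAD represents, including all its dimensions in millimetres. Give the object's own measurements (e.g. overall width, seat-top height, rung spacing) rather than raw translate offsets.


A long wooden bench with a 1392 mm (x) × 351 mm (y) seat, 54 mm thick, its top surface 423 mm above the floor. Four 73 mm square legs at the seat corners, flush with the edges, run from z = 0 to the seat underside.


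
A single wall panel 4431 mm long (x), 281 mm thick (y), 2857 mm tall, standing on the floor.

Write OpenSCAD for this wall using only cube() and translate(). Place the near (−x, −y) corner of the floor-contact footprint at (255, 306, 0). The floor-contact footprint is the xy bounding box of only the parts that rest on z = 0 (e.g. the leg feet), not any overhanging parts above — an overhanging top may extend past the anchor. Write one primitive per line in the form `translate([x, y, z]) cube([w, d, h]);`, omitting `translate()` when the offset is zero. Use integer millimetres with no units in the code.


translate([255, 306, 0]) cube([4431, 281, 2857]);


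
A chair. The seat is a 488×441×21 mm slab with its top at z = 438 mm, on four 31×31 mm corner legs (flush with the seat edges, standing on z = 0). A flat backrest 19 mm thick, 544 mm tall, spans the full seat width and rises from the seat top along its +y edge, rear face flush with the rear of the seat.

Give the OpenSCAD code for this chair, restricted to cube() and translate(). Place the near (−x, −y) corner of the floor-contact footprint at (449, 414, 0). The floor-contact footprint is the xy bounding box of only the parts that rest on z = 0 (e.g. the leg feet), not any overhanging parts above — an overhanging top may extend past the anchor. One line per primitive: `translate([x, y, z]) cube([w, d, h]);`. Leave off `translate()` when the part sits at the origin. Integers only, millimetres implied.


translate([449, 414, 417]) cube([488, 441, 21]);
translate([449, 414, 0]) cube([31, 31, 417]);
translate([906, 414, 0]) cube([31, 31, 417]);
translate([449, 824, 0]) cube([31, 31, 417]);
translate([906, 824, 0]) cube([31, 31, 417]);
translate([449, 836, 438]) cube([488, 19, 544]);


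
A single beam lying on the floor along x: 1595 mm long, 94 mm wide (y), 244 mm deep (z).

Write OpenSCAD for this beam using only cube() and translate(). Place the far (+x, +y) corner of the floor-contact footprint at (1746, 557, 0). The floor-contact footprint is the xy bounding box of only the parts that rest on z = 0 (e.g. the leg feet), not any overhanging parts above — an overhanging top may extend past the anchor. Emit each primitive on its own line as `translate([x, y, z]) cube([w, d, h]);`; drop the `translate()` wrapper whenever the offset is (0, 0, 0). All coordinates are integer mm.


translate([151, 463, 0]) cube([1595, 94, 244]);


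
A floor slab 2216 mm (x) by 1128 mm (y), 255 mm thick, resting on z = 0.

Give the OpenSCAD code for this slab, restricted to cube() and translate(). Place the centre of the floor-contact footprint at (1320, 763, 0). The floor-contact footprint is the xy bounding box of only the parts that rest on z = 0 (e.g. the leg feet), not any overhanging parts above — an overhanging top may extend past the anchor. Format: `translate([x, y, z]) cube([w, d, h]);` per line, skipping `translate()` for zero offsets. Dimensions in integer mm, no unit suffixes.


translate([212, 199, 0]) cube([2216, 1128, 255]);


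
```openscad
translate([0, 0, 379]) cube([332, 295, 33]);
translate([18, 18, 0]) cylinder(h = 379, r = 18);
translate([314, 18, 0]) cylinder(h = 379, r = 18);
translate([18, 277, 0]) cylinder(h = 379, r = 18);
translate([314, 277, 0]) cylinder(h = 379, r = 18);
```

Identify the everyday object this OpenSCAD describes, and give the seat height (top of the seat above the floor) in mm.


A stool. The seat height is 412 mm.

A 332×295×33 slab at z = 379 on four corner cylinders — a stool. The seat top is 379 + 33 = 412 mm.


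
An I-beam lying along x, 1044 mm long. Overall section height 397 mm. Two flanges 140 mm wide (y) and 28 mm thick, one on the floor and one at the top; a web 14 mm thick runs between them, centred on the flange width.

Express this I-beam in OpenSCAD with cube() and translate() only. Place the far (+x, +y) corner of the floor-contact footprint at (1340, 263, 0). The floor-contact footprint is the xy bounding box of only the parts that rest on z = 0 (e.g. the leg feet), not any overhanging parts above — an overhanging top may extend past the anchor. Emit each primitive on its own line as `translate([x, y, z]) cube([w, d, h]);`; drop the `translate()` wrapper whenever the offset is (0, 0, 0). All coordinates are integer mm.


translate([296, 123, 0]) cube([1044, 140, 28]);
translate([296, 186, 28]) cube([1044, 14, 341]);
translate([296, 123, 369]) cube([1044, 140, 28]);


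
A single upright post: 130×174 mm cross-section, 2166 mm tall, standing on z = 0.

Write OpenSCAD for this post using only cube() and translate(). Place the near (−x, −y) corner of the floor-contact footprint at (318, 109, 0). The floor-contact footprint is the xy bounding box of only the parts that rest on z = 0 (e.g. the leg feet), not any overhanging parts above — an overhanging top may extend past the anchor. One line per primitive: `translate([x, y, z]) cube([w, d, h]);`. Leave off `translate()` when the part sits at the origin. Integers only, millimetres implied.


translate([318, 109, 0]) cube([130, 174, 2166]);


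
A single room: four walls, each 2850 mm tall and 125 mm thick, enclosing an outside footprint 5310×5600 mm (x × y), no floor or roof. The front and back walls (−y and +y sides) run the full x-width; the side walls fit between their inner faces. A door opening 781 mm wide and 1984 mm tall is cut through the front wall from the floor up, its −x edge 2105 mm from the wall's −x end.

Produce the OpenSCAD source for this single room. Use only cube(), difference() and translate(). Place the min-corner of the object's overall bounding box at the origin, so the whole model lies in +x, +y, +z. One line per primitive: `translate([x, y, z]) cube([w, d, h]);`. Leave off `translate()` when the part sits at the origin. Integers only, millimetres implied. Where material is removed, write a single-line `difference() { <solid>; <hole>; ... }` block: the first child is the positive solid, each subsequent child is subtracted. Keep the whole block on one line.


difference() { cube([5310, 125, 2850]); translate([2105, 0, 0]) cube([781, 125, 1984]); }
translate([0, 5475, 0]) cube([5310, 125, 2850]);
translate([0, 125, 0]) cube([125, 5350, 2850]);
translate([5185, 125, 0]) cube([125, 5350, 2850]);


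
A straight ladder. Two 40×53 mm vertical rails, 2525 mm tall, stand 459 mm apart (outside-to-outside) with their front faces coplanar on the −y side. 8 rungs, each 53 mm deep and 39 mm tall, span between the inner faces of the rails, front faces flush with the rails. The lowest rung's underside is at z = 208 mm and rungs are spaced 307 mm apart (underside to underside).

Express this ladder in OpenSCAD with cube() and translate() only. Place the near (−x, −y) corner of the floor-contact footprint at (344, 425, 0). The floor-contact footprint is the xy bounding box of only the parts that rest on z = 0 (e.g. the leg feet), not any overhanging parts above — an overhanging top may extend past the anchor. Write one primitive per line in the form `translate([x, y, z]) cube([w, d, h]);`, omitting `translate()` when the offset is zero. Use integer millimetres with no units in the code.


translate([344, 425, 0]) cube([40, 53, 2525]);
translate([763, 425, 0]) cube([40, 53, 2525]);
translate([384, 425, 208]) cube([379, 53, 39]);
translate([384, 425, 515]) cube([379, 53, 39]);
translate([384, 425, 822]) cube([379, 53, 39]);
translate([384, 425, 1129]) cube([379, 53, 39]);
translate([384, 425, 1436]) cube([379, 53, 39]);
translate([384, 425, 1743]) cube([379, 53, 39]);
translate([384, 425, 2050]) cube([379, 53, 39]);
translate([384, 425, 2357]) cube([379, 53, 39]);


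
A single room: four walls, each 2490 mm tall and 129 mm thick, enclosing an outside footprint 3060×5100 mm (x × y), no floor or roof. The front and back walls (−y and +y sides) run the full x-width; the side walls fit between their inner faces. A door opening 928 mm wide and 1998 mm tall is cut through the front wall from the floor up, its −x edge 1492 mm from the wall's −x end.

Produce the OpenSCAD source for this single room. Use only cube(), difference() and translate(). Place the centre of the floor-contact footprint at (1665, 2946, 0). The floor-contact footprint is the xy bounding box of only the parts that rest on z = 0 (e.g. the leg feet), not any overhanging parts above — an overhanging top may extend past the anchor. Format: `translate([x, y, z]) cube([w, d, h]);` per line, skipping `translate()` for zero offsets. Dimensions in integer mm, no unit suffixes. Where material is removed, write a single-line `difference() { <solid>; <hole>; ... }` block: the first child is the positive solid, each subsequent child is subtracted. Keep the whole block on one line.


difference() { translate([135, 396, 0]) cube([3060, 129, 2490]); translate([1627, 396, 0]) cube([928, 129, 1998]); }
translate([135, 5367, 0]) cube([3060, 129, 2490]);
translate([135, 525, 0]) cube([129, 4842, 2490]);
translate([3066, 525, 0]) cube([129, 4842, 2490]);


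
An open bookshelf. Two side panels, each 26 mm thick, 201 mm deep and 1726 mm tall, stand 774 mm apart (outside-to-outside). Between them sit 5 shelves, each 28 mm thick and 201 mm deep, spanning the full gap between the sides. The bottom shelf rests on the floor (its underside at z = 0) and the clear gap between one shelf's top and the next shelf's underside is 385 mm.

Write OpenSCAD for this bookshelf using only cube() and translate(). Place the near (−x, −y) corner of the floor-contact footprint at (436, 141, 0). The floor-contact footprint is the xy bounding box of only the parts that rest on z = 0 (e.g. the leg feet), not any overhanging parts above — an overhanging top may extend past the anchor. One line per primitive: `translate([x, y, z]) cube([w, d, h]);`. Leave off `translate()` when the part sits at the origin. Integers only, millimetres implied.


translate([436, 141, 0]) cube([26, 201, 1726]);
translate([1184, 141, 0]) cube([26, 201, 1726]);
translate([462, 141, 0]) cube([722, 201, 28]);
translate([462, 141, 413]) cube([722, 201, 28]);
translate([462, 141, 826]) cube([722, 201, 28]);
translate([462, 141, 1239]) cube([722, 201, 28]);
translate([462, 141, 1652]) cube([722, 201, 28]);


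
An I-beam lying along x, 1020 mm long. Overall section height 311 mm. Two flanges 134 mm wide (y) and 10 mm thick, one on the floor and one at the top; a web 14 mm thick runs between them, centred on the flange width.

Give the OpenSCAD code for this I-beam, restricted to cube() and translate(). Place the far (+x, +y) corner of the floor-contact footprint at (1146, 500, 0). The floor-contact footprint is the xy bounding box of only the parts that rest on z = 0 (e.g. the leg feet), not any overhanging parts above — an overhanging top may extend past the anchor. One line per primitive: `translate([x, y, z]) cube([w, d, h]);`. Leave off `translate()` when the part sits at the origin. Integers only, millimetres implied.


translate([126, 366, 0]) cube([1020, 134, 10]);
translate([126, 426, 10]) cube([1020, 14, 291]);
translate([126, 366, 301]) cube([1020, 134, 10]);


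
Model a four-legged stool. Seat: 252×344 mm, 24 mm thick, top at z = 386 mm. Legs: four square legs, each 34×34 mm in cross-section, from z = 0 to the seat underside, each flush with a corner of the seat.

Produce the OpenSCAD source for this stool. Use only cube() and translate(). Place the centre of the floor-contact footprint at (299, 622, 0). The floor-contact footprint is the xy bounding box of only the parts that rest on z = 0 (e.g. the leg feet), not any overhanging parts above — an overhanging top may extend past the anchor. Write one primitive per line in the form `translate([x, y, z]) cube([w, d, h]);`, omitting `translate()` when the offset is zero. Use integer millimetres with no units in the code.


translate([173, 450, 362]) cube([252, 344, 24]);
translate([173, 450, 0]) cube([34, 34, 362]);
translate([391, 450, 0]) cube([34, 34, 362]);
translate([173, 760, 0]) cube([34, 34, 362]);
translate([391, 760, 0]) cube([34, 34, 362]);


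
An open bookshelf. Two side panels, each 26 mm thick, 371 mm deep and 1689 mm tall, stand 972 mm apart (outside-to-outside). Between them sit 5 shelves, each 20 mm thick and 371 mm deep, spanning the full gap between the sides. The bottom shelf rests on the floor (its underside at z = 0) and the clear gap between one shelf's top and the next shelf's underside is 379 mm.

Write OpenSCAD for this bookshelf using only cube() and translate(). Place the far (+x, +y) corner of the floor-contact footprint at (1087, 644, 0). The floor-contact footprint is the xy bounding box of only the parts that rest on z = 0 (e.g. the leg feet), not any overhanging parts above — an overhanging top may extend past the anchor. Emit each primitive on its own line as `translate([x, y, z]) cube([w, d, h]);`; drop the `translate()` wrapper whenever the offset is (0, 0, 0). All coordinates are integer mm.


translate([115, 273, 0]) cube([26, 371, 1689]);
translate([1061, 273, 0]) cube([26, 371, 1689]);
translate([141, 273, 0]) cube([920, 371, 20]);
translate([141, 273, 399]) cube([920, 371, 20]);
translate([141, 273, 798]) cube([920, 371, 20]);
translate([141, 273, 1197]) cube([920, 371, 20]);
translate([141, 273, 1596]) cube([920, 371, 20]);


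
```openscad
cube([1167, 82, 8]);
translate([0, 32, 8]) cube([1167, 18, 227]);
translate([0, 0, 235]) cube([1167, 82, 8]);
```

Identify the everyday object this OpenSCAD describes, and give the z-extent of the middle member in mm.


An I-beam. The web height is 227 mm.

Two wide flanges with a thin centred web — an I-beam. Overall 243 mm minus two 8 mm flanges gives a web of 243 − 2·8 = 227 mm.


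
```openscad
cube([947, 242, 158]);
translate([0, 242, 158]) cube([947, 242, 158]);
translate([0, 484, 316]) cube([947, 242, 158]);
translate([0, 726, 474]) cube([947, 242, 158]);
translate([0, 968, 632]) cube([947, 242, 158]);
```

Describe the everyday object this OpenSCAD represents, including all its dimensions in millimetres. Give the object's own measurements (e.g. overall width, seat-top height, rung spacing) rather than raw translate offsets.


A straight staircase of 5 solid steps. Each step is 947 mm wide (x), 242 mm deep (y, the going) and 158 mm tall (the rise). The first step rests on the floor; each subsequent step sits one going further in +y and one rise higher in +z, directly behind and above the previous step with no overlap.


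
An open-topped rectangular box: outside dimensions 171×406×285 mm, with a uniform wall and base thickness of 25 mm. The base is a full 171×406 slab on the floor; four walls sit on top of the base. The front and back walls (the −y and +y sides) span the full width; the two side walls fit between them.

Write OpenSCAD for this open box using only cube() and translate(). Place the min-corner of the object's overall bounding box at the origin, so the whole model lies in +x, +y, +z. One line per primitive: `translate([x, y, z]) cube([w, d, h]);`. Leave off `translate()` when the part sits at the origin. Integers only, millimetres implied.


cube([171, 406, 25]);
translate([0, 0, 25]) cube([171, 25, 260]);
translate([0, 381, 25]) cube([171, 25, 260]);
translate([0, 25, 25]) cube([25, 356, 260]);
translate([146, 25, 25]) cube([25, 356, 260]);


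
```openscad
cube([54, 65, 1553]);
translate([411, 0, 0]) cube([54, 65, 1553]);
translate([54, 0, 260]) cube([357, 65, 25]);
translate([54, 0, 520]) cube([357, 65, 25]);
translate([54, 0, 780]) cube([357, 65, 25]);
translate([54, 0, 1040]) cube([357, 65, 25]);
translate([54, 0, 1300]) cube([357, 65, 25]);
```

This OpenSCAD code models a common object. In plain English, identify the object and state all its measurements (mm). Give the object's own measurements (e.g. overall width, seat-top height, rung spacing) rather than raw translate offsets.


A straight ladder. Two 54×65 mm vertical rails, 1553 mm tall, stand 465 mm apart (outside-to-outside) with their front faces coplanar on the −y side. 5 rungs, each 65 mm deep and 25 mm tall, span between the inner faces of the rails, front faces flush with the rails. The lowest rung's underside is at z = 260 mm and rungs are spaced 260 mm apart (underside to underside).
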